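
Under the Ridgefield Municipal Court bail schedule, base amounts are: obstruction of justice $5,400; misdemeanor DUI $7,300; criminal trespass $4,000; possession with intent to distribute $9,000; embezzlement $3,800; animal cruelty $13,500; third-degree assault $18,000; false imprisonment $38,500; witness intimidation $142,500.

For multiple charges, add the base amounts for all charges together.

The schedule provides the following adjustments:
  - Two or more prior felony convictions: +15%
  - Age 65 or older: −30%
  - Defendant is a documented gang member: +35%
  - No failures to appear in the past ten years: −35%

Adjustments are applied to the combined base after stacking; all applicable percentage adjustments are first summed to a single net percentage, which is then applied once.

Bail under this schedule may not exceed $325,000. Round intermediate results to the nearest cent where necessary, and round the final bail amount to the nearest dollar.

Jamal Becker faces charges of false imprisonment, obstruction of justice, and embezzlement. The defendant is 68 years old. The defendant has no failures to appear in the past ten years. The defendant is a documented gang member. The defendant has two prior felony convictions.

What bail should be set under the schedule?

Base amounts from the schedule: false imprisonment $38,500; obstruction of justice $5,400; embezzlement $3,800.
Stacking rule: sum of all bases. $38,500 + $5,400 + $3,800 = $47,700.
Net percentage adjustment: +15% −30% +35% −35% = −15%. $47,700 × 0.85 = $40,545.
$40,545 is within the $325,000 maximum.

$40,545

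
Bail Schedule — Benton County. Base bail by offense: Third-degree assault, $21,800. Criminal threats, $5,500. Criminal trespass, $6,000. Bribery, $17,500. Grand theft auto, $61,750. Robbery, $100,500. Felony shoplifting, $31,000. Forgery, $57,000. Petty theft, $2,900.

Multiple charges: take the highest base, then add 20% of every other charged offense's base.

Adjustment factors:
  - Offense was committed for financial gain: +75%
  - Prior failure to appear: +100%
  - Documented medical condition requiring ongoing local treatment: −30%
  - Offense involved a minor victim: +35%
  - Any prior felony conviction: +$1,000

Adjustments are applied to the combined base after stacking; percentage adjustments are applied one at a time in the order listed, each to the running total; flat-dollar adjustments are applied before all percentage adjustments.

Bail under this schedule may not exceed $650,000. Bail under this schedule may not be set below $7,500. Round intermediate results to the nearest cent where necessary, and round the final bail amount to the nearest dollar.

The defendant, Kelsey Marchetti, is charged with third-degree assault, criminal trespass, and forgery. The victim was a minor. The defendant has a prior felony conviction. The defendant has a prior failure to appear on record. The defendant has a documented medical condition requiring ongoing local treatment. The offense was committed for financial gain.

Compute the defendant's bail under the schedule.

Base amounts from the schedule: third-degree assault $21,800; criminal trespass $6,000; forgery $57,000.
Stacking rule: highest base plus 20% of each additional charge. Highest is forgery at $57,000. Additional: $21,800 × 20% = $4,360; $6,000 × 20% = $1,200. Combined base = $57,000 + $5,560 = $62,560.
Any prior felony conviction (+$1,000 flat): $62,560 + $1,000 = $63,560.
Offense was committed for financial gain (+75%): $63,560 × 1.75 = $111,230.
Prior failure to appear (+100%): $111,230 × 2 = $222,460.
Documented medical condition requiring ongoing local treatment (−30%): $222,460 × 0.7 = $155,722.
Offense involved a minor victim (+35%): $155,722 × 1.35 = $210,224.70.
$210,224.70 is within the $650,000 maximum.
$210,224.70 is at or above the $7,500 minimum.
Rounded to the nearest dollar: $210,225.

$210,225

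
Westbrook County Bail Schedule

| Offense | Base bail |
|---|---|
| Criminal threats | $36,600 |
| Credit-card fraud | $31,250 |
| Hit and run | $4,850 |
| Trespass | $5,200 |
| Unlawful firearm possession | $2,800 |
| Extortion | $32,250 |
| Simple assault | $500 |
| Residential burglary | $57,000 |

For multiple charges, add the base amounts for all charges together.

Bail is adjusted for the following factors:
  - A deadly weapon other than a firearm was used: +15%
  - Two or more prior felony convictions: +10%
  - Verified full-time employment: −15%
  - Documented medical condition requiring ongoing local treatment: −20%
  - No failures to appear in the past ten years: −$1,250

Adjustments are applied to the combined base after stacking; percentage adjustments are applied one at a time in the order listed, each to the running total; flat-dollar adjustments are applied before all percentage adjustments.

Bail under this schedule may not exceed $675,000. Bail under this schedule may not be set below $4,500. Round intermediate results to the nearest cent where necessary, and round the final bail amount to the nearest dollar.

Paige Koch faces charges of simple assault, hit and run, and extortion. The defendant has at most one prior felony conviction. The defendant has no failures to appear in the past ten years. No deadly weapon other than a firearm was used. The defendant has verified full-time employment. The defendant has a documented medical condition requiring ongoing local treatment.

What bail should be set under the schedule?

Base amounts from the schedule: simple assault $500; hit and run $4,850; extortion $32,250.
Stacking rule: sum of all bases. $500 + $4,850 + $32,250 = $37,600.
No failures to appear in the past ten years (−$1,250 flat): $37,600 − $1,250 = $36,350.
Verified full-time employment (−15%): $36,350 × 0.85 = $30,897.50.
Documented medical condition requiring ongoing local treatment (−20%): $30,897.50 × 0.8 = $24,718.
$24,718 is within the $675,000 maximum.
$24,718 is at or above the $4,500 minimum.

$24,718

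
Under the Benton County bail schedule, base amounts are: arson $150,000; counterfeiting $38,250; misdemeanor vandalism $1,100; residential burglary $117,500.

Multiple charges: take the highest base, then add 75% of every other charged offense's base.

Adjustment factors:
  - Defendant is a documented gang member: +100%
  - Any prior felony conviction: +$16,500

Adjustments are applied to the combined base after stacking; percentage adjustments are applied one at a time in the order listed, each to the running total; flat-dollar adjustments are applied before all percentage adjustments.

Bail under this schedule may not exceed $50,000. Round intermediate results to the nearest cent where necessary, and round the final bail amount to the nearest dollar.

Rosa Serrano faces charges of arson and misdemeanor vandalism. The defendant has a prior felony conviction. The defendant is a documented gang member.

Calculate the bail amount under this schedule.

$50,000

Base amounts from the schedule: arson $150,000; misdemeanor vandalism $1,100.
Stacking rule: highest base plus 75% of each additional charge. Highest is arson at $150,000. Additional: $1,100 × 75% = $825. Combined base = $150,000 + $825 = $150,825.
Any prior felony conviction (+$16,500 flat): $150,825 + $16,500 = $167,325.
Defendant is a documented gang member (+100%): $167,325 × 2 = $334,650.
Result $334,650 exceeds the maximum of $50,000; bail is capped at $50,000.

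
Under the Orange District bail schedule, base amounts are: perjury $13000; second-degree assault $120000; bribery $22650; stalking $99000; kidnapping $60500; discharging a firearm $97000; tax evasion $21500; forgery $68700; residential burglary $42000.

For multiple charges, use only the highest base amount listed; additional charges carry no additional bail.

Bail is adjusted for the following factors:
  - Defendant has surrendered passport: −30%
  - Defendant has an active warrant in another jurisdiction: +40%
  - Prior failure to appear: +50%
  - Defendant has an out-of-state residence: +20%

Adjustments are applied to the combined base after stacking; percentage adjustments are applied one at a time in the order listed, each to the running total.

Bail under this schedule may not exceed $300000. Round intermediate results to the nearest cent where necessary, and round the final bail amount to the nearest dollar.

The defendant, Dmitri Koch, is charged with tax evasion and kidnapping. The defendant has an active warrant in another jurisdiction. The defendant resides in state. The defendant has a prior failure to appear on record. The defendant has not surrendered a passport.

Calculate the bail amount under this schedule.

$127050

Base amounts from the schedule: tax evasion $21500; kidnapping $60500.
Stacking rule: use the highest base only. Highest is kidnapping at $60500. Combined base = $60500.
Defendant has an active warrant in another jurisdiction (+40%): $60500 × 1.4 = $84700.
Prior failure to appear (+50%): $84700 × 1.5 = $127050.
$127050 is within the $300000 maximum.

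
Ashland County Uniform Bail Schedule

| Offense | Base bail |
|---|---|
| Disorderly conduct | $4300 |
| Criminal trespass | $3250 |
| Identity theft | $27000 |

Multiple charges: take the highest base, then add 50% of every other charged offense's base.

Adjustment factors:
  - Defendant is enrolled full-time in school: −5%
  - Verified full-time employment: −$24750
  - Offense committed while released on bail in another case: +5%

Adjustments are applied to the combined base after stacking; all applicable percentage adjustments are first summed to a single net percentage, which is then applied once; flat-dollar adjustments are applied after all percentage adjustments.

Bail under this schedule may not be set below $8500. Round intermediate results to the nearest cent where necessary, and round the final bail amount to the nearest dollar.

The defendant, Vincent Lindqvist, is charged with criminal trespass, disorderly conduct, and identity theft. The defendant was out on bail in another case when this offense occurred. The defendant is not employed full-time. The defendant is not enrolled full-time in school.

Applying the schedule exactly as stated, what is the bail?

$32314

Base amounts from the schedule: criminal trespass $3250; disorderly conduct $4300; identity theft $27000.
Stacking rule: highest base plus 50% of each additional charge. Highest is identity theft at $27000. Additional: $3250 × 50% = $1625; $4300 × 50% = $2150. Combined base = $27000 + $3775 = $30775.
Offense committed while released on bail in another case (+5%): $30775 × 1.05 = $32313.75.
$32313.75 is at or above the $8500 minimum.
Rounded to the nearest dollar: $32314.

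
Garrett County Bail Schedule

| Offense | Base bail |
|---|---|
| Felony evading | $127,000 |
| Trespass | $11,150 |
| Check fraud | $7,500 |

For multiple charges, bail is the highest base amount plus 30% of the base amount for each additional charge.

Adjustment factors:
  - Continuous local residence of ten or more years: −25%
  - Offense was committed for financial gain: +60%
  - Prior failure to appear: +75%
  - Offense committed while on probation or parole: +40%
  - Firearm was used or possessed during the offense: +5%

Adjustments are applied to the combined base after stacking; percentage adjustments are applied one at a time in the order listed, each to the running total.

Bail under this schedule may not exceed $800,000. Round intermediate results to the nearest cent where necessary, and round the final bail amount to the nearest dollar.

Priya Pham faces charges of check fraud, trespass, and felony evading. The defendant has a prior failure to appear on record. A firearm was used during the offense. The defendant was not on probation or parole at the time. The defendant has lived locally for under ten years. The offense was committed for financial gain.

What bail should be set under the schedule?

$389,829

Base amounts from the schedule: check fraud $7,500; trespass $11,150; felony evading $127,000.
Stacking rule: highest base plus 30% of each additional charge. Highest is felony evading at $127,000. Additional: $7,500 × 30% = $2,250; $11,150 × 30% = $3,345. Combined base = $127,000 + $5,595 = $132,595.
Offense was committed for financial gain (+60%): $132,595 × 1.6 = $212,152.
Prior failure to appear (+75%): $212,152 × 1.75 = $371,266.
Firearm was used or possessed during the offense (+5%): $371,266 × 1.05 = $389,829.30.
$389,829.30 is within the $800,000 maximum.
Rounded to the nearest dollar: $389,829.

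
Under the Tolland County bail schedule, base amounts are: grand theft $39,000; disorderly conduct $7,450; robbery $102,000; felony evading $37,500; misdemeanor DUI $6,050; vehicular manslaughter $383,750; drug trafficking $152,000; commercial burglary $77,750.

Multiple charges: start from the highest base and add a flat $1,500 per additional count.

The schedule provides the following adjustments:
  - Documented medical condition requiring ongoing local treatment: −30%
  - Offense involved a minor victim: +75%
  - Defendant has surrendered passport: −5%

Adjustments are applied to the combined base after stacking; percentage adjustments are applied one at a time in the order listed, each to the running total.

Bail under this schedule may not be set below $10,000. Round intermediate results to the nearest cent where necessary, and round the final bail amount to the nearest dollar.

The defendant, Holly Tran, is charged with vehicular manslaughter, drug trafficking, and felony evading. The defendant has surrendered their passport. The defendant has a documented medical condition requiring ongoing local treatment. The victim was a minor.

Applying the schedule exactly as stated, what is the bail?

$450,080

Base amounts from the schedule: vehicular manslaughter $383,750; drug trafficking $152,000; felony evading $37,500.
Stacking rule: highest base plus $1,500 per additional charge. Highest is vehicular manslaughter at $383,750; 2 additional charges → +$3,000. Combined base = $386,750.
Documented medical condition requiring ongoing local treatment (−30%): $386,750 × 0.7 = $270,725.
Offense involved a minor victim (+75%): $270,725 × 1.75 = $473,768.75.
Defendant has surrendered passport (−5%): $473,768.75 × 0.95 = $450,080.31.
$450,080.31 is at or above the $10,000 minimum.
Rounded to the nearest dollar: $450,080.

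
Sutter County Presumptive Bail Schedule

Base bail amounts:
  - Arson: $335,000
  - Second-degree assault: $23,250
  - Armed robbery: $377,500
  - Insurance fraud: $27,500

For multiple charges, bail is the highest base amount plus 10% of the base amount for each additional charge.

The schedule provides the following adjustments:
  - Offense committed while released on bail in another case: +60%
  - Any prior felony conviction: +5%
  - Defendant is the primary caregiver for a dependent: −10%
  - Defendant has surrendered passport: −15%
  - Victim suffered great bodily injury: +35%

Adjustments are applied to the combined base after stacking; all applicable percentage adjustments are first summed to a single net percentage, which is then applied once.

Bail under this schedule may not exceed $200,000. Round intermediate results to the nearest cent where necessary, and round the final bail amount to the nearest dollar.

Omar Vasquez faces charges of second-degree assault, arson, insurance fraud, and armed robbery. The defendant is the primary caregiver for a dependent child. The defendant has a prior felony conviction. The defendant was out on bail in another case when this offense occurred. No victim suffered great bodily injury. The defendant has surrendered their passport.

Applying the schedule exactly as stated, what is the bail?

Base amounts from the schedule: second-degree assault $23,250; arson $335,000; insurance fraud $27,500; armed robbery $377,500.
Stacking rule: highest base plus 10% of each additional charge. Highest is armed robbery at $377,500. Additional: $23,250 × 10% = $2,325; $335,000 × 10% = $33,500; $27,500 × 10% = $2,750. Combined base = $377,500 + $38,575 = $416,075.
Net percentage adjustment: +60% +5% −10% −15% = +40%. $416,075 × 1.4 = $582,505.
Result $582,505 exceeds the maximum of $200,000; bail is capped at $200,000.

$200,000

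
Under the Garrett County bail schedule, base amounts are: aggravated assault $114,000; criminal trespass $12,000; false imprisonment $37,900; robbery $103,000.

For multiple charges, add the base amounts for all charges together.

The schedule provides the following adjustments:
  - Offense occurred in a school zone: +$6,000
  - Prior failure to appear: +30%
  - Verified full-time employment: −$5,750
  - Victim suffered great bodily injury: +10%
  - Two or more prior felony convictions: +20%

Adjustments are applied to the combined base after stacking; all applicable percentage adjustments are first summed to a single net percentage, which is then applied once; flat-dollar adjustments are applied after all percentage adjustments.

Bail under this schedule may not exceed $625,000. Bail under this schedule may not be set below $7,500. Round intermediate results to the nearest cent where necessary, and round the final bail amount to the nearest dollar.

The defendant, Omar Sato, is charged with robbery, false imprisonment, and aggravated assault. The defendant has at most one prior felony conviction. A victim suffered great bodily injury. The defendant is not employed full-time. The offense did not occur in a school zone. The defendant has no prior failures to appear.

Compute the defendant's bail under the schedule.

Base amounts from the schedule: robbery $103,000; false imprisonment $37,900; aggravated assault $114,000.
Stacking rule: sum of all bases. $103,000 + $37,900 + $114,000 = $254,900.
Victim suffered great bodily injury (+10%): $254,900 × 1.1 = $280,390.
$280,390 is within the $625,000 maximum.
$280,390 is at or above the $7,500 minimum.

$280,390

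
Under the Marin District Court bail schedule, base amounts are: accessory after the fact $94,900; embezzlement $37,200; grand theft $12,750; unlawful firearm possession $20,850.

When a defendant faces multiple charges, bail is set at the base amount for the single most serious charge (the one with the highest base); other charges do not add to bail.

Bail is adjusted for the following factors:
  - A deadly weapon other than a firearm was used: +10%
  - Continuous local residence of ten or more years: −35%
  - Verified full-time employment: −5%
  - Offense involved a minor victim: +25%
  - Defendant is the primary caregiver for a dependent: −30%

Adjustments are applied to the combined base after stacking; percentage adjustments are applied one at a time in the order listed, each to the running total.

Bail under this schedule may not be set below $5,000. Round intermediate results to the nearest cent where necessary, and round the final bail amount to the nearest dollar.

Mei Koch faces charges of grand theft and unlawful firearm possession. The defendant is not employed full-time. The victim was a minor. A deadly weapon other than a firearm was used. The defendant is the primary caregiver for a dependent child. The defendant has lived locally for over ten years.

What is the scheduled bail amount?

Base amounts from the schedule: grand theft $12,750; unlawful firearm possession $20,850.
Stacking rule: use the highest base only. Highest is unlawful firearm possession at $20,850. Combined base = $20,850.
A deadly weapon other than a firearm was used (+10%): $20,850 × 1.1 = $22,935.
Continuous local residence of ten or more years (−35%): $22,935 × 0.65 = $14,907.75.
Offense involved a minor victim (+25%): $14,907.75 × 1.25 = $18,634.69.
Defendant is the primary caregiver for a dependent (−30%): $18,634.69 × 0.7 = $13,044.28.
$13,044.28 is at or above the $5,000 minimum.
Rounded to the nearest dollar: $13,044.

$13,044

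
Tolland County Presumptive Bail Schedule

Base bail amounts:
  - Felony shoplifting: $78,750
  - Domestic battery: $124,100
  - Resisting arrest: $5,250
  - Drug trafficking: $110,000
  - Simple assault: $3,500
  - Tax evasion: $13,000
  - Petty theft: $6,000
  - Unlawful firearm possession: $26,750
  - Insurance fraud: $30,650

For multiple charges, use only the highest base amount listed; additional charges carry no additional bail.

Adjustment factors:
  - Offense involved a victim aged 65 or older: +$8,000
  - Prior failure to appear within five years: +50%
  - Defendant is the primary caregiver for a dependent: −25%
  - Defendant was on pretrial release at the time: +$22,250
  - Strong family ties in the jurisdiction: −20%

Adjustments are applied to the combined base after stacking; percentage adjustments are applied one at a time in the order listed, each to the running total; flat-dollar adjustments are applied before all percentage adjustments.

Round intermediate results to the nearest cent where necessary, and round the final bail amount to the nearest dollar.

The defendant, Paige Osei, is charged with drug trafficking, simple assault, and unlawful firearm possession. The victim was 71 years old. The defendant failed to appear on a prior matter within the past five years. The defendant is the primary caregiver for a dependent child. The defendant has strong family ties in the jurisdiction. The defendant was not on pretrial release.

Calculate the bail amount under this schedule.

Base amounts from the schedule: drug trafficking $110,000; simple assault $3,500; unlawful firearm possession $26,750.
Stacking rule: use the highest base only. Highest is drug trafficking at $110,000. Combined base = $110,000.
Offense involved a victim aged 65 or older (+$8,000 flat): $110,000 + $8,000 = $118,000.
Prior failure to appear within five years (+50%): $118,000 × 1.5 = $177,000.
Defendant is the primary caregiver for a dependent (−25%): $177,000 × 0.75 = $132,750.
Strong family ties in the jurisdiction (−20%): $132,750 × 0.8 = $106,200.

$106,200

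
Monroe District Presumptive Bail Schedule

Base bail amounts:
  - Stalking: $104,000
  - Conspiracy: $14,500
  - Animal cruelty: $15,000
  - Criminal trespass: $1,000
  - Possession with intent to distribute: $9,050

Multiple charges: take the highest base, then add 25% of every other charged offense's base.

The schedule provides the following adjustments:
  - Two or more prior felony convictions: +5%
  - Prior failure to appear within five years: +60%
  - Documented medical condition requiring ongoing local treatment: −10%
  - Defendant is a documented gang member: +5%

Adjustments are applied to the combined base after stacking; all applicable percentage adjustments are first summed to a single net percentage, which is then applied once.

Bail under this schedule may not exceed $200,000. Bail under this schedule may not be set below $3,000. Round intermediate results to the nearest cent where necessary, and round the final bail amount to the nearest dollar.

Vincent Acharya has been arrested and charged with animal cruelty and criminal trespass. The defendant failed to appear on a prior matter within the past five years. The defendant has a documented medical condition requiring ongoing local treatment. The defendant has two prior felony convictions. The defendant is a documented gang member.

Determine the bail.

$24,400

Base amounts from the schedule: animal cruelty $15,000; criminal trespass $1,000.
Stacking rule: highest base plus 25% of each additional charge. Highest is animal cruelty at $15,000. Additional: $1,000 × 25% = $250. Combined base = $15,000 + $250 = $15,250.
Net percentage adjustment: +5% +60% −10% +5% = +60%. $15,250 × 1.6 = $24,400.
$24,400 is within the $200,000 maximum.
$24,400 is at or above the $3,000 minimum.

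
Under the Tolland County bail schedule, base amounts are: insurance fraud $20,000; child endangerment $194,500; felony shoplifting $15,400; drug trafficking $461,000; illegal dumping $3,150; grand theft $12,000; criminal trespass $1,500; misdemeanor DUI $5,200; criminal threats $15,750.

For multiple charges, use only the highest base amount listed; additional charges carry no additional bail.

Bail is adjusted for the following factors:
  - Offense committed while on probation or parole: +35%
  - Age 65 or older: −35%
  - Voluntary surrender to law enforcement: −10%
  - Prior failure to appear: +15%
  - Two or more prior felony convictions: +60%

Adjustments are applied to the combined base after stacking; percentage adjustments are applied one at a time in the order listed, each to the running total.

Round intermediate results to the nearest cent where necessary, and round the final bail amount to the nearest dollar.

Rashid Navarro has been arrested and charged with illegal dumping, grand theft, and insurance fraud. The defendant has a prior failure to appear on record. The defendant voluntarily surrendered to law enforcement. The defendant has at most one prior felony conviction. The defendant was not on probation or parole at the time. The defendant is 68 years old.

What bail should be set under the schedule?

Base amounts from the schedule: illegal dumping $3,150; grand theft $12,000; insurance fraud $20,000.
Stacking rule: use the highest base only. Highest is insurance fraud at $20,000. Combined base = $20,000.
Age 65 or older (−35%): $20,000 × 0.65 = $13,000.
Voluntary surrender to law enforcement (−10%): $13,000 × 0.9 = $11,700.
Prior failure to appear (+15%): $11,700 × 1.15 = $13,455.

$13,455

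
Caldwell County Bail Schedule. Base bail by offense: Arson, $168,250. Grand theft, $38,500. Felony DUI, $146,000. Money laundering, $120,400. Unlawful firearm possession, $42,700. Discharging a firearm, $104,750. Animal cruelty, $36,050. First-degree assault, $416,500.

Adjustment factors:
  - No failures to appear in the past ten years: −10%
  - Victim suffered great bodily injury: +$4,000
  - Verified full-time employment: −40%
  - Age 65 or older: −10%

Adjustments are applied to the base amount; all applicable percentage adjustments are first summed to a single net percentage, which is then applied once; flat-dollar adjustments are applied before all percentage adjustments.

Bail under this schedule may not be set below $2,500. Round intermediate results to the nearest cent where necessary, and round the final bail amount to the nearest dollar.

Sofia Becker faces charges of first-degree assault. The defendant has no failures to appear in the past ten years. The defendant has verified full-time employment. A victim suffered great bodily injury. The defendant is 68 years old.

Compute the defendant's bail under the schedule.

Base amounts from the schedule: first-degree assault $416,500.
Single charge. Combined base = $416,500.
Victim suffered great bodily injury (+$4,000 flat): $416,500 + $4,000 = $420,500.
Net percentage adjustment: −10% −40% −10% = −60%. $420,500 × 0.4 = $168,200.
$168,200 is at or above the $2,500 minimum.

$168,200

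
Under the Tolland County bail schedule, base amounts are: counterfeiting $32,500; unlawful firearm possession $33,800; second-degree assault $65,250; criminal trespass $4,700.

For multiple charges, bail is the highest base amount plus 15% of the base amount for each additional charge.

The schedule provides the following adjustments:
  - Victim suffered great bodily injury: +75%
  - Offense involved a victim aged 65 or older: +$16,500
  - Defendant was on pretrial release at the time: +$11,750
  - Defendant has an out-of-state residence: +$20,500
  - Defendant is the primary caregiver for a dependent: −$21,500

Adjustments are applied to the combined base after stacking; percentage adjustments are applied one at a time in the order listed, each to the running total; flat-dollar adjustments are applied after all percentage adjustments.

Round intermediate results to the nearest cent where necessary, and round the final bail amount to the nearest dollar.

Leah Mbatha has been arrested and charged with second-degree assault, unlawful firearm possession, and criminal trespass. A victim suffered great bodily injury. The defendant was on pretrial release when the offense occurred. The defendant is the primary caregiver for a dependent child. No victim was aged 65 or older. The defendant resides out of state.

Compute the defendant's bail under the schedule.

$135,044

Base amounts from the schedule: second-degree assault $65,250; unlawful firearm possession $33,800; criminal trespass $4,700.
Stacking rule: highest base plus 15% of each additional charge. Highest is second-degree assault at $65,250. Additional: $33,800 × 15% = $5,070; $4,700 × 15% = $705. Combined base = $65,250 + $5,775 = $71,025.
Victim suffered great bodily injury (+75%): $71,025 × 1.75 = $124,293.75.
Defendant was on pretrial release at the time (+$11,750 flat): $124,293.75 + $11,750 = $136,043.75.
Defendant has an out-of-state residence (+$20,500 flat): $136,043.75 + $20,500 = $156,543.75.
Defendant is the primary caregiver for a dependent (−$21,500 flat): $156,543.75 − $21,500 = $135,043.75.
Rounded to the nearest dollar: $135,044.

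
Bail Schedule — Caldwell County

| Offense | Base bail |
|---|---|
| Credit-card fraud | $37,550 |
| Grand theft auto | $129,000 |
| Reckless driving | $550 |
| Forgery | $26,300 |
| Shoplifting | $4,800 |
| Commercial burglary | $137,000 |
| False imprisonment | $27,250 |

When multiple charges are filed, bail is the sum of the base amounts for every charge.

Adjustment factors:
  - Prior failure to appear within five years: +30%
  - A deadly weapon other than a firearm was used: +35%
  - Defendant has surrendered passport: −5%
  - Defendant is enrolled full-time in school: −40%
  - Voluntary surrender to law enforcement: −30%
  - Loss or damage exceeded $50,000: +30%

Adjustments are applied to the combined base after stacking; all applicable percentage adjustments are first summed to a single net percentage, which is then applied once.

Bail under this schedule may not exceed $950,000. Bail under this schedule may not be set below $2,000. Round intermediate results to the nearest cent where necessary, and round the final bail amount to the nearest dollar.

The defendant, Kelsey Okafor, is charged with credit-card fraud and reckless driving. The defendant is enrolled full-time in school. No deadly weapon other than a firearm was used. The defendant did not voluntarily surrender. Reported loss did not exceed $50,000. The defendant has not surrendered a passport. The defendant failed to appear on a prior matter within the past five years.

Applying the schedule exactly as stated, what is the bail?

Base amounts from the schedule: credit-card fraud $37,550; reckless driving $550.
Stacking rule: sum of all bases. $37,550 + $550 = $38,100.
Net percentage adjustment: +30% −40% = −10%. $38,100 × 0.9 = $34,290.
$34,290 is within the $950,000 maximum.
$34,290 is at or above the $2,000 minimum.

$34,290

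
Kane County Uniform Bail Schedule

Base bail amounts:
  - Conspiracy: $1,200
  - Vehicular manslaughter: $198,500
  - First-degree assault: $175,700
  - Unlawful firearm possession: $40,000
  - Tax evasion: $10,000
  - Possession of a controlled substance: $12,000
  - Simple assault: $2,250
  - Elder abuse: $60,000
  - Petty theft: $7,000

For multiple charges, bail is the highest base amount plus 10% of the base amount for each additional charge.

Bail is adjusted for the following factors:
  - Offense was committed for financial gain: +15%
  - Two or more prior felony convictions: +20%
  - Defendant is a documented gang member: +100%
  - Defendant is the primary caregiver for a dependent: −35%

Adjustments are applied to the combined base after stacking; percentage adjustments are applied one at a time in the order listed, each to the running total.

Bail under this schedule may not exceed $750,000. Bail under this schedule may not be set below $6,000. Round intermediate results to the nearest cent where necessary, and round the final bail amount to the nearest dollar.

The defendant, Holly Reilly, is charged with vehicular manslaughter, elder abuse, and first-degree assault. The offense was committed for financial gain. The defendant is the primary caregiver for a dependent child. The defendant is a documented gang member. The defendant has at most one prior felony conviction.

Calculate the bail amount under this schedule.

$331,995

Base amounts from the schedule: vehicular manslaughter $198,500; elder abuse $60,000; first-degree assault $175,700.
Stacking rule: highest base plus 10% of each additional charge. Highest is vehicular manslaughter at $198,500. Additional: $60,000 × 10% = $6,000; $175,700 × 10% = $17,570. Combined base = $198,500 + $23,570 = $222,070.
Offense was committed for financial gain (+15%): $222,070 × 1.15 = $255,380.50.
Defendant is a documented gang member (+100%): $255,380.50 × 2 = $510,761.
Defendant is the primary caregiver for a dependent (−35%): $510,761 × 0.65 = $331,994.65.
$331,994.65 is within the $750,000 maximum.
$331,994.65 is at or above the $6,000 minimum.
Rounded to the nearest dollar: $331,995.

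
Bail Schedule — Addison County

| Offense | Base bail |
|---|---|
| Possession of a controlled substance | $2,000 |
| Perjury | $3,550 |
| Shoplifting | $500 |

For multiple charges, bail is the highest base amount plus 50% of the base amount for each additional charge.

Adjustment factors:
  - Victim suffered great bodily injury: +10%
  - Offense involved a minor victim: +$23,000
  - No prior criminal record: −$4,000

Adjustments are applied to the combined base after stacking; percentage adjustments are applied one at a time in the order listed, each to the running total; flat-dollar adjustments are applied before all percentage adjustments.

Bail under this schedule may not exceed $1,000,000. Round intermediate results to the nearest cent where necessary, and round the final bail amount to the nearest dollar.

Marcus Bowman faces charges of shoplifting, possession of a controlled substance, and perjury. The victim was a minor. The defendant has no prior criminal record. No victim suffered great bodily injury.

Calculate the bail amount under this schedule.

$23,800

Base amounts from the schedule: shoplifting $500; possession of a controlled substance $2,000; perjury $3,550.
Stacking rule: highest base plus 50% of each additional charge. Highest is perjury at $3,550. Additional: $500 × 50% = $250; $2,000 × 50% = $1,000. Combined base = $3,550 + $1,250 = $4,800.
Offense involved a minor victim (+$23,000 flat): $4,800 + $23,000 = $27,800.
No prior criminal record (−$4,000 flat): $27,800 − $4,000 = $23,800.
$23,800 is within the $1,000,000 maximum.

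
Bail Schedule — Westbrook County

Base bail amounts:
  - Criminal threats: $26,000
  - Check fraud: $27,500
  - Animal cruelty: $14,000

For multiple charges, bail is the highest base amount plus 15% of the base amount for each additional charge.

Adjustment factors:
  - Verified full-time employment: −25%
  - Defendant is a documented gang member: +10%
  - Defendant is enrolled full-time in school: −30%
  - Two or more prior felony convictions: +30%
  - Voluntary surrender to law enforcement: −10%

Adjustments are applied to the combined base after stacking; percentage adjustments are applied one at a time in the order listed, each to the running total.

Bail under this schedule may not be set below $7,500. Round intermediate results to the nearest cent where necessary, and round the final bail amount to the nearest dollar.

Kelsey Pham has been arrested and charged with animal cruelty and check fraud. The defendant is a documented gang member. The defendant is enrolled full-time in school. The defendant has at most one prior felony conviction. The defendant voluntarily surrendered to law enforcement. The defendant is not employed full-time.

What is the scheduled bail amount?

Base amounts from the schedule: animal cruelty $14,000; check fraud $27,500.
Stacking rule: highest base plus 15% of each additional charge. Highest is check fraud at $27,500. Additional: $14,000 × 15% = $2,100. Combined base = $27,500 + $2,100 = $29,600.
Defendant is a documented gang member (+10%): $29,600 × 1.1 = $32,560.
Defendant is enrolled full-time in school (−30%): $32,560 × 0.7 = $22,792.
Voluntary surrender to law enforcement (−10%): $22,792 × 0.9 = $20,512.80.
$20,512.80 is at or above the $7,500 minimum.
Rounded to the nearest dollar: $20,513.

$20,513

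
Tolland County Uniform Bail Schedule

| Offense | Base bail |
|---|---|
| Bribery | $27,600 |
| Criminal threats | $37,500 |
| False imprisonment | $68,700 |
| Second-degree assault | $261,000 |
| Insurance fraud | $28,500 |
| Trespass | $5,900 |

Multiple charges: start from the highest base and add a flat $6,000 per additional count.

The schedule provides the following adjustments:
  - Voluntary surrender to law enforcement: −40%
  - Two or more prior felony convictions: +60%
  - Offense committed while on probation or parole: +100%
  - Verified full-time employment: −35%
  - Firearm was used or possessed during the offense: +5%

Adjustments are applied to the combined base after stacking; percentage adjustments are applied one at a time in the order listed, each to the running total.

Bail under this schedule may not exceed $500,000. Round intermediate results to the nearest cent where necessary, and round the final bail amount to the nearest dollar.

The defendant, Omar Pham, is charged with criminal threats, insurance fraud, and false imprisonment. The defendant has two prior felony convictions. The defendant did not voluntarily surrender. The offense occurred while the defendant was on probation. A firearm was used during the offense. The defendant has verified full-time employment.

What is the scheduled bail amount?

Base amounts from the schedule: criminal threats $37,500; insurance fraud $28,500; false imprisonment $68,700.
Stacking rule: highest base plus $6,000 per additional charge. Highest is false imprisonment at $68,700; 2 additional charges → +$12,000. Combined base = $80,700.
Two or more prior felony convictions (+60%): $80,700 × 1.6 = $129,120.
Offense committed while on probation or parole (+100%): $129,120 × 2 = $258,240.
Verified full-time employment (−35%): $258,240 × 0.65 = $167,856.
Firearm was used or possessed during the offense (+5%): $167,856 × 1.05 = $176,248.80.
$176,248.80 is within the $500,000 maximum.
Rounded to the nearest dollar: $176,249.

$176,249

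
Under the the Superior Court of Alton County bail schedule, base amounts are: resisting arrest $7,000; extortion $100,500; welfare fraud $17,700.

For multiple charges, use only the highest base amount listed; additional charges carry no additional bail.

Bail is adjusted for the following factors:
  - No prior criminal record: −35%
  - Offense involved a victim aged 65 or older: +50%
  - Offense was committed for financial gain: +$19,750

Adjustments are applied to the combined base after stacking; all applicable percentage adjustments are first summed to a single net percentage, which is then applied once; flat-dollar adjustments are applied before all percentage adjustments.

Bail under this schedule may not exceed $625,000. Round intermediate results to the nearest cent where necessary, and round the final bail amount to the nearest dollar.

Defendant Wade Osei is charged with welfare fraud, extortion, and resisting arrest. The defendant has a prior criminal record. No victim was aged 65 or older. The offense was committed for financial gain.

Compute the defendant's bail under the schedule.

$120,250

Base amounts from the schedule: welfare fraud $17,700; extortion $100,500; resisting arrest $7,000.
Stacking rule: use the highest base only. Highest is extortion at $100,500. Combined base = $100,500.
Offense was committed for financial gain (+$19,750 flat): $100,500 + $19,750 = $120,250.
$120,250 is within the $625,000 maximum.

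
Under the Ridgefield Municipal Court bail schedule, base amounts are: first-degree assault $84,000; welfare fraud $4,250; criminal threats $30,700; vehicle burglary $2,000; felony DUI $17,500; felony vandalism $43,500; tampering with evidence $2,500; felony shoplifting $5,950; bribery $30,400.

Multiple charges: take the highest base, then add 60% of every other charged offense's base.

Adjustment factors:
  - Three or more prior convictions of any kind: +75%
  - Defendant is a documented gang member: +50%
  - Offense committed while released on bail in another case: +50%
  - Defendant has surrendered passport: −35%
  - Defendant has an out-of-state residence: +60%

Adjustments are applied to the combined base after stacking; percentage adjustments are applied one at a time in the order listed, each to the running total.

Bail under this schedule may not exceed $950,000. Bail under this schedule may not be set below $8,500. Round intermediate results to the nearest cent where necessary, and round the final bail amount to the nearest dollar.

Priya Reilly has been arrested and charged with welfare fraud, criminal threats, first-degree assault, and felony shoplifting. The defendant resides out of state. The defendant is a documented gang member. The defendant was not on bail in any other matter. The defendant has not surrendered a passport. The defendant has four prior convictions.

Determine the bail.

$455,868

Base amounts from the schedule: welfare fraud $4,250; criminal threats $30,700; first-degree assault $84,000; felony shoplifting $5,950.
Stacking rule: highest base plus 60% of each additional charge. Highest is first-degree assault at $84,000. Additional: $4,250 × 60% = $2,550; $30,700 × 60% = $18,420; $5,950 × 60% = $3,570. Combined base = $84,000 + $24,540 = $108,540.
Three or more prior convictions of any kind (+75%): $108,540 × 1.75 = $189,945.
Defendant is a documented gang member (+50%): $189,945 × 1.5 = $284,917.50.
Defendant has an out-of-state residence (+60%): $284,917.50 × 1.6 = $455,868.
$455,868 is within the $950,000 maximum.
$455,868 is at or above the $8,500 minimum.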